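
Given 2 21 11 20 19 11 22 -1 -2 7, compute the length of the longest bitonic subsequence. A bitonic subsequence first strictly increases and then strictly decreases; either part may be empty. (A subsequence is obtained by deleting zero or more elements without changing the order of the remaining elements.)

7

Let inc[i] be the LIS ending at i and dec[i] the longest strictly decreasing subsequence starting at i. inc = [1, 2, 2, 3, 3, 2, 4, 1, 1, 2], dec = [3, 6, 3, 5, 4, 3, 3, 2, 1, 1].
max_i inc[i]+dec[i]−1 = 7, with one witness 2, 21, 20, 19, 11, -1, -2.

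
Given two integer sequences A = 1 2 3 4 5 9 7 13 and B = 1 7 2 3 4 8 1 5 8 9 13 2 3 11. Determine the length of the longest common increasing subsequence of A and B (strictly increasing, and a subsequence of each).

For each value that appears in both, track the longest common increasing run ending there.
The best achievable length is 7; one witness is 1, 2, 3, 4, 5, 9, 13 (A-positions 1,2,3,4,5,6,8, B-positions 1,3,4,5,8,10,11).

7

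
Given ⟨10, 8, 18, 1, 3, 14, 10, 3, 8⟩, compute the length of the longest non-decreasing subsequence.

Scanning left to right, the best length ending at each element is: 10→1, 8→1, 18→2, 1→1, 3→2, 14→3, 10→3, 3→3, 8→4.
So the longest non-decreasing subsequence has length 4, e.g. 1, 3, 3, 8.

4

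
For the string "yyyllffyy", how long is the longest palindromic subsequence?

6

Using dp[i][j] = 2 + dp[i+1][j−1] if the ends match, else max(dp[i+1][j], dp[i][j−1]):
dp[1][9] = 6. A witness is yyffyy at positions 1,2,6,7,8,9.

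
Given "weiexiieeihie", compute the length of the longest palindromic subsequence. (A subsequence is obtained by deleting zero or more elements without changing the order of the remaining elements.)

Using dp[i][j] = 2 + dp[i+1][j−1] if the ends match, else max(dp[i+1][j], dp[i][j−1]):
dp[1][13] = 8. A witness is eiieeiie at positions 2,3,7,8,9,10,12,13.

8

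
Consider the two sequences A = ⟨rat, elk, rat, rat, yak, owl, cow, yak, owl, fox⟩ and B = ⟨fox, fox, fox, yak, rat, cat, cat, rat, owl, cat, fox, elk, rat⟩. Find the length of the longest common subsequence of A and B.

A longest common subsequence is rat, rat, owl, fox (length 4); the LCS DP confirms no longer common subsequence exists.

4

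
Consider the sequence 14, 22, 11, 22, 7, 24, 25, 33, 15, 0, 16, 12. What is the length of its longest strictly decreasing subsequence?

4

Scanning left to right, the best length ending at each element is: 14→1, 22→1, 11→2, 22→1, 7→3, 24→1, 25→1, 33→1, 15→2, 0→4, 16→2, 12→3.
So the longest decreasing subsequence has length 4, e.g. 14, 11, 7, 0.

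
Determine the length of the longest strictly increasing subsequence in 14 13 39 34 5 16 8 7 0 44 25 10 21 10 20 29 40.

Scanning left to right, the best length ending at each element is: 14→1, 13→1, 39→2, 34→2, 5→1, 16→2, 8→2, 7→2, 0→1, 44→3, 25→3, 10→3, 21→4, 10→3, 20→4, 29→5, 40→6.
So the longest increasing subsequence has length 6, e.g. 5, 8, 10, 21, 29, 40.

6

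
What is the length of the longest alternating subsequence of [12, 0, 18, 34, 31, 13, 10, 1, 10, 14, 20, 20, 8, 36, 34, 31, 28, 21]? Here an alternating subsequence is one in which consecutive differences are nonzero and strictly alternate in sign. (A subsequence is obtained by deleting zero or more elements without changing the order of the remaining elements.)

Track the best alternating length ending on an up-step vs a down-step at each position: up/down = 1/1, 1/2, 3/1, 3/1, 3/4, 3/4, 3/4, 3/4, 5/4, 5/4, 5/4, 5/4, 5/6, 7/1, 7/8, 7/8, 7/8, 7/8.
The maximum over both is 8; one such subsequence is 12, 0, 18, 1, 10, 8, 36, 34.

8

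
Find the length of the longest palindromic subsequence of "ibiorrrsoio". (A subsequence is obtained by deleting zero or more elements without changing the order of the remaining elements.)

7

One longest palindromic subsequence is iorrroi (positions 3,4,5,6,7,9,10); it reads the same forward and backward, and the interval DP gives dp[1][11] = 7.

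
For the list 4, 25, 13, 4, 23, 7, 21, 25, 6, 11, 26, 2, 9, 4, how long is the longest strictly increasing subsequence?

One longest increasing subsequence is 4, 13, 23, 25, 26 (positions 1,3,5,8,11), of length 5; no longer one exists.

5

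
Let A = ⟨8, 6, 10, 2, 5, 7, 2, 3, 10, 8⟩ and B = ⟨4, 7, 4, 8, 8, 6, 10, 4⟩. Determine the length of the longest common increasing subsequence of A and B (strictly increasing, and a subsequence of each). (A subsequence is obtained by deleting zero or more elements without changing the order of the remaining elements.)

A longest common strictly increasing subsequence is 7, 8 (length 2); it appears in order in both A and B, and no longer such subsequence exists.

2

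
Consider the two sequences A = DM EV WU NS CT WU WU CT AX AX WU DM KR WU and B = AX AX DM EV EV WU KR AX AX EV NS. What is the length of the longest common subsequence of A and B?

5

A longest common subsequence is DM, EV, WU, AX, AX (length 5); the LCS DP confirms no longer common subsequence exists.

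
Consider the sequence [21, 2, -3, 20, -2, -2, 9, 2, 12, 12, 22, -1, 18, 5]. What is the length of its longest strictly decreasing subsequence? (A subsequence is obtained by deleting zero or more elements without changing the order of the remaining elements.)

5

One longest decreasing subsequence is 21, 20, 9, 2, -1 (positions 1,4,7,8,12), of length 5; no longer one exists.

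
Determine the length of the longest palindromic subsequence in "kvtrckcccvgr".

6

One longest palindromic subsequence is rccccr (positions 4,5,7,8,9,12); it reads the same forward and backward, and the interval DP gives dp[1][12] = 6.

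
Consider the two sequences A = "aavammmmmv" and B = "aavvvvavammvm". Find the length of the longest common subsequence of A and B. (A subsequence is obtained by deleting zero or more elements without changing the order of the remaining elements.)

7

A longest common subsequence is aavammm (length 7); the LCS DP confirms no longer common subsequence exists.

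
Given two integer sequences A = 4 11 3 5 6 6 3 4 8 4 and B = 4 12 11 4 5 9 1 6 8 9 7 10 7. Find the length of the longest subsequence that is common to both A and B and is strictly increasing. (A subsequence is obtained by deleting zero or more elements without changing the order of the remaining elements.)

4

For each value that appears in both, track the longest common increasing run ending there.
The best achievable length is 4; one witness is 4, 5, 6, 8 (A-positions 1,4,5,9, B-positions 1,5,8,9).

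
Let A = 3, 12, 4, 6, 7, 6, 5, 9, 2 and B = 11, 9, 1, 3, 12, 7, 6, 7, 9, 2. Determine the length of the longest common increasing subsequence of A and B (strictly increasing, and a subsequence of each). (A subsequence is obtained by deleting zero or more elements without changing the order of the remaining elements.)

4

For each value that appears in both, track the longest common increasing run ending there.
The best achievable length is 4; one witness is 3, 6, 7, 9 (A-positions 1,4,5,8, B-positions 4,7,8,9).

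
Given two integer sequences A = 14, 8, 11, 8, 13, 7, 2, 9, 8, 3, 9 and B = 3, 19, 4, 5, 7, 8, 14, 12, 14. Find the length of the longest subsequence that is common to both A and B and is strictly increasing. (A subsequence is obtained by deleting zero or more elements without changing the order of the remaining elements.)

For each value that appears in both, track the longest common increasing run ending there.
The best achievable length is 2; one witness is 7, 8 (A-positions 6,9, B-positions 5,6).

2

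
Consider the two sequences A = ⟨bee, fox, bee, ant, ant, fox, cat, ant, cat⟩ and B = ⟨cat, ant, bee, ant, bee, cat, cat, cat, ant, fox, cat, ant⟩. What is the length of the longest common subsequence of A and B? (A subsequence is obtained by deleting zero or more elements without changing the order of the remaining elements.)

6

Backtracking the LCS table gives one alignment: bee (A1,B3) → bee (A3,B5) → ant (A5,B9) → fox (A6,B10) → cat (A7,B11) → ant (A8,B12).
So the longest common subsequence has length 6.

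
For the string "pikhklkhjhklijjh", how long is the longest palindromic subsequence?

Using dp[i][j] = 2 + dp[i+1][j−1] if the ends match, else max(dp[i+1][j], dp[i][j−1]):
dp[1][16] = 9. A witness is hlkhjhklh at positions 4,6,7,8,9,10,11,12,16.

9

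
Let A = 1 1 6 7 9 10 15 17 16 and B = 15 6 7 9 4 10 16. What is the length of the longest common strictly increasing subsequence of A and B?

5

For each value that appears in both, track the longest common increasing run ending there.
The best achievable length is 5; one witness is 6, 7, 9, 10, 16 (A-positions 3,4,5,6,9, B-positions 2,3,4,6,7).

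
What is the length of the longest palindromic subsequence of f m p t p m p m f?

One longest palindromic subsequence is fmpmpmf (positions 1,2,3,6,7,8,9); it reads the same forward and backward, and the interval DP gives dp[1][9] = 7.

7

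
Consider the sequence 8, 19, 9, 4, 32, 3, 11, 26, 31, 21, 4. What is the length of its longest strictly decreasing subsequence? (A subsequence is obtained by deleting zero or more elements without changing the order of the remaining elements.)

Let dp[i] be the longest decreasing subsequence ending at position i. Then dp = [1, 1, 2, 3, 1, 4, 2, 2, 2, 3, 4].
The maximum is 4; one witness is 19, 9, 4, 3 at positions 2,3,4,6.

4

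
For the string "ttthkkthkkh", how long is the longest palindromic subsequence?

One longest palindromic subsequence is hkkhkkh (positions 4,5,6,8,9,10,11); it reads the same forward and backward, and the interval DP gives dp[1][11] = 7.

7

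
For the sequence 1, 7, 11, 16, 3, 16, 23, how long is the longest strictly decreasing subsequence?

2

Let dp[i] be the longest decreasing subsequence ending at position i. Then dp = [1, 1, 1, 1, 2, 1, 1].
The maximum is 2; one witness is 7, 3 at positions 2,5.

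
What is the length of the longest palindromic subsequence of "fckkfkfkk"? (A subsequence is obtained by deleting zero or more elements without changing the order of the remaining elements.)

7

One longest palindromic subsequence is kkfkfkk (positions 3,4,5,6,7,8,9); it reads the same forward and backward, and the interval DP gives dp[1][9] = 7.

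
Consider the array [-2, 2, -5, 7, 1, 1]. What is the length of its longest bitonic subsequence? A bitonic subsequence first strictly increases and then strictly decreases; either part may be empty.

4

Let inc[i] be the LIS ending at i and dec[i] the longest strictly decreasing subsequence starting at i. inc = [1, 2, 1, 3, 2, 2], dec = [2, 2, 1, 2, 1, 1].
max_i inc[i]+dec[i]−1 = 4, with one witness -2, 2, 7, 1.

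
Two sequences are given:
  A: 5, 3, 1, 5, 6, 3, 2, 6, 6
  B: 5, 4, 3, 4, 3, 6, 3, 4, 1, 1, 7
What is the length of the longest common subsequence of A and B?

4

A longest common subsequence is 5, 3, 6, 3 (length 4); the LCS DP confirms no longer common subsequence exists.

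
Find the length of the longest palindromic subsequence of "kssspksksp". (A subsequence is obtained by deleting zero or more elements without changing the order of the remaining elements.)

6

Using dp[i][j] = 2 + dp[i+1][j−1] if the ends match, else max(dp[i+1][j], dp[i][j−1]):
dp[1][10] = 6. A witness is kssssk at positions 1,2,3,4,7,8.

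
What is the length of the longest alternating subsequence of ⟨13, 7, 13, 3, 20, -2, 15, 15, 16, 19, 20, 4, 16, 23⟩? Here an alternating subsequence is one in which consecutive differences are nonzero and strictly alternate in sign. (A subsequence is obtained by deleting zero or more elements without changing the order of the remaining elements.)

Track the best alternating length ending on an up-step vs a down-step at each position: up/down = 1/1, 1/2, 3/1, 1/4, 5/1, 1/6, 7/6, 7/6, 7/6, 7/6, 7/1, 7/8, 9/8, 9/1.
The maximum over both is 9; one such subsequence is 13, 7, 13, 3, 20, -2, 15, 4, 16.

9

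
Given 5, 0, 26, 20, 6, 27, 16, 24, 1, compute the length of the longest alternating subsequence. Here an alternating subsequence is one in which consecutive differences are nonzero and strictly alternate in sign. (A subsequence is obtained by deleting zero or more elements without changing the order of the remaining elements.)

8

Track the best alternating length ending on an up-step vs a down-step at each position: up/down = 1/1, 1/2, 3/1, 3/4, 3/4, 5/1, 5/6, 7/6, 3/8.
The maximum over both is 8; one such subsequence is 5, 0, 26, 20, 27, 16, 24, 1.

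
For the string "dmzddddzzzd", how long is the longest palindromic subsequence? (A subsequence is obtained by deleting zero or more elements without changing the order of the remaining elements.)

8

Using dp[i][j] = 2 + dp[i+1][j−1] if the ends match, else max(dp[i+1][j], dp[i][j−1]):
dp[1][11] = 8. A witness is dzddddzd at positions 1,3,4,5,6,7,10,11.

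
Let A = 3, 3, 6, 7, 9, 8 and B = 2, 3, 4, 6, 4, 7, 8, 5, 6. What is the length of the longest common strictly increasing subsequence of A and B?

4

A longest common strictly increasing subsequence is 3, 6, 7, 8 (length 4); it appears in order in both A and B, and no longer such subsequence exists.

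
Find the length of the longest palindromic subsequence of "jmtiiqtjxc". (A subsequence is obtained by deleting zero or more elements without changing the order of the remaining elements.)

Using dp[i][j] = 2 + dp[i+1][j−1] if the ends match, else max(dp[i+1][j], dp[i][j−1]):
dp[1][10] = 6. A witness is jtiitj at positions 1,3,4,5,7,8.

6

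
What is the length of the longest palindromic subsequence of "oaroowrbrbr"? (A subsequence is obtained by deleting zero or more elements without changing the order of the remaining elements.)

One longest palindromic subsequence is rbrbr (positions 3,8,9,10,11); it reads the same forward and backward, and the interval DP gives dp[1][11] = 5.

5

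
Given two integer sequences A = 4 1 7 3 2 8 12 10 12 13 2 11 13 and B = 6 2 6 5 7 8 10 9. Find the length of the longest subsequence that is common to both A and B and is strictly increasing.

3

For each value that appears in both, track the longest common increasing run ending there.
The best achievable length is 3; one witness is 2, 8, 10 (A-positions 5,6,8, B-positions 2,6,7).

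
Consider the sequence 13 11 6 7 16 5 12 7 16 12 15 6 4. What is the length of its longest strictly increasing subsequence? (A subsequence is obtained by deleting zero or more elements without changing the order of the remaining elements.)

4

One longest increasing subsequence is 6, 7, 12, 16 (positions 3,4,7,9), of length 4; no longer one exists.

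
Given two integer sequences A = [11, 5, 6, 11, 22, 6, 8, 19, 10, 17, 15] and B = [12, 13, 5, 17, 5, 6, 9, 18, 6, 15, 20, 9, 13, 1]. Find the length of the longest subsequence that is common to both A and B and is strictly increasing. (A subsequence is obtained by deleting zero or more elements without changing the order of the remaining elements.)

3

For each value that appears in both, track the longest common increasing run ending there.
The best achievable length is 3; one witness is 5, 6, 15 (A-positions 2,3,11, B-positions 3,6,10).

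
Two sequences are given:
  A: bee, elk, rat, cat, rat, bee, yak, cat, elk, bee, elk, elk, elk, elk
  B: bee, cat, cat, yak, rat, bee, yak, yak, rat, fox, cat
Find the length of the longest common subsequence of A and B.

6

A longest common subsequence is bee, cat, rat, bee, yak, cat (length 6); the LCS DP confirms no longer common subsequence exists.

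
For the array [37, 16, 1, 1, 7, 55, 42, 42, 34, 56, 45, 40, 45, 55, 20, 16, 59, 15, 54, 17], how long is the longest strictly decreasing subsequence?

6

Let dp[i] be the longest decreasing subsequence ending at position i. Then dp = [1, 2, 3, 3, 3, 1, 2, 2, 3, 1, 2, 3, 2, 2, 4, 5, 1, 6, 3, 5].
The maximum is 6; one witness is 55, 42, 34, 20, 16, 15 at positions 6,7,9,15,16,18.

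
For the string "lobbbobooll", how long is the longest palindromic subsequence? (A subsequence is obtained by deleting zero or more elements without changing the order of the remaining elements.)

One longest palindromic subsequence is lobbbbol (positions 1,2,3,4,5,7,9,11); it reads the same forward and backward, and the interval DP gives dp[1][11] = 8.

8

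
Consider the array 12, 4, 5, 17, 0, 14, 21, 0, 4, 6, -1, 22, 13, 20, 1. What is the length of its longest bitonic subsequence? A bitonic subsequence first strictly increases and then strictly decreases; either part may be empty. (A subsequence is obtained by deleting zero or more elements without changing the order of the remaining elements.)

One longest bitonic subsequence is 4, 5, 17, 21, 22, 20, 1 (positions 2,3,4,7,12,14,15): it rises to 22 then falls. Length 7 is optimal.

7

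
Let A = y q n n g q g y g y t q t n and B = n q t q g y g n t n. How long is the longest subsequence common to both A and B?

7

A longest common subsequence is qqgygtn (length 7); the LCS DP confirms no longer common subsequence exists.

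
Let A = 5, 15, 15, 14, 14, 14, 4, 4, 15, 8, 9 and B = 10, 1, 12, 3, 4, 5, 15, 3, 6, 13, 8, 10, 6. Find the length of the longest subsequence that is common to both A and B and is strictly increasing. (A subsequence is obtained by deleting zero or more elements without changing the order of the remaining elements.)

A longest common strictly increasing subsequence is 5, 15 (length 2); it appears in order in both A and B, and no longer such subsequence exists.

2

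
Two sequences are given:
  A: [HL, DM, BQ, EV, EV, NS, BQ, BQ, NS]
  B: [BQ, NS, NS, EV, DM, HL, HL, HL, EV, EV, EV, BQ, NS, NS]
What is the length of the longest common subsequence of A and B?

5

A longest common subsequence is HL, EV, EV, NS, NS (length 5); the LCS DP confirms no longer common subsequence exists.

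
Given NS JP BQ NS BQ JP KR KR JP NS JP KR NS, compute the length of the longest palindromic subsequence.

One longest palindromic subsequence is NS JP NS JP KR KR JP NS JP NS (positions 1,2,4,6,7,8,9,10,11,13); it reads the same forward and backward, and the interval DP gives dp[1][13] = 10.

10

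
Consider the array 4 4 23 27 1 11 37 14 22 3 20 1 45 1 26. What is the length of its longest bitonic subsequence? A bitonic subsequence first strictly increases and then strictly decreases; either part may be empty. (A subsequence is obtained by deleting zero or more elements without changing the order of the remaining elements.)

7

Let inc[i] be the LIS ending at i and dec[i] the longest strictly decreasing subsequence starting at i. inc = [1, 1, 2, 3, 1, 2, 4, 3, 4, 2, 4, 1, 5, 1, 5], dec = [3, 3, 4, 4, 1, 3, 4, 3, 3, 2, 2, 1, 2, 1, 1].
max_i inc[i]+dec[i]−1 = 7, with one witness 4, 23, 27, 37, 22, 20, 1.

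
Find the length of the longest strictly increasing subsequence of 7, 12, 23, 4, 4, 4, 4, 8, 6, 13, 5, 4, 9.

Let dp[i] be the longest increasing subsequence ending at position i. Then dp = [1, 2, 3, 1, 1, 1, 1, 2, 2, 3, 2, 1, 3].
The maximum is 3; one witness is 7, 12, 23 at positions 1,2,3.

3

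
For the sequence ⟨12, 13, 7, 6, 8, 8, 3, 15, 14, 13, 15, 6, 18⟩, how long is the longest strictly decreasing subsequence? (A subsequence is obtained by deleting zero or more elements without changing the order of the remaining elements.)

4

One longest decreasing subsequence is 12, 7, 6, 3 (positions 1,3,4,7), of length 4; no longer one exists.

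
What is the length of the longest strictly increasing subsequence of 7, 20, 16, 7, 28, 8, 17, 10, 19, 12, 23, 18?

5

Let dp[i] be the longest increasing subsequence ending at position i. Then dp = [1, 2, 2, 1, 3, 2, 3, 3, 4, 4, 5, 5].
The maximum is 5; one witness is 7, 16, 17, 19, 23 at positions 1,3,7,9,11.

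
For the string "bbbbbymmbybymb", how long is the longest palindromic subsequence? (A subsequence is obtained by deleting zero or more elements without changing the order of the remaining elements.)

Using dp[i][j] = 2 + dp[i+1][j−1] if the ends match, else max(dp[i+1][j], dp[i][j−1]):
dp[1][14] = 8. A witness is bbymmybb at positions 1,5,6,7,8,10,11,14.

8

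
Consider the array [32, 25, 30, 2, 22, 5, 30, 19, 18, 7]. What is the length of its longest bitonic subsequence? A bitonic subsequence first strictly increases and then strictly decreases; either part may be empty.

Let inc[i] be the LIS ending at i and dec[i] the longest strictly decreasing subsequence starting at i. inc = [1, 1, 2, 1, 2, 2, 3, 3, 3, 3], dec = [6, 5, 5, 1, 4, 1, 4, 3, 2, 1].
max_i inc[i]+dec[i]−1 = 6, with one witness 32, 30, 22, 19, 18, 7.

6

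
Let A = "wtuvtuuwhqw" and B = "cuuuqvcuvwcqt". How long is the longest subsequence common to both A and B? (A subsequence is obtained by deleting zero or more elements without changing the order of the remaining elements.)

A longest common subsequence is uvuwq (length 5); the LCS DP confirms no longer common subsequence exists.

5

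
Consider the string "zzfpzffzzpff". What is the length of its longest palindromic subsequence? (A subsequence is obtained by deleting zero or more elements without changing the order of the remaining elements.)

One longest palindromic subsequence is fpzffzpf (positions 3,4,5,6,7,9,10,12); it reads the same forward and backward, and the interval DP gives dp[1][12] = 8.

8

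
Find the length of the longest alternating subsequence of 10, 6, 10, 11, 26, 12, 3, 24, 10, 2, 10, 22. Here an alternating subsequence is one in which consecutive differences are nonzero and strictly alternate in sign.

7

A longest alternating subsequence is 10, 6, 26, 12, 24, 2, 10 (positions 1,2,5,6,8,10,11); its 6 consecutive differences strictly alternate in sign, and length 7 is optimal.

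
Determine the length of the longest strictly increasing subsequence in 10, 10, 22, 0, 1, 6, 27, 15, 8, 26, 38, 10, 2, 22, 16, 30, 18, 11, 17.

Let dp[i] be the longest increasing subsequence ending at position i. Then dp = [1, 1, 2, 1, 2, 3, 4, 4, 4, 5, 6, 5, 3, 6, 6, 7, 7, 6, 7].
The maximum is 7; one witness is 0, 1, 6, 8, 10, 22, 30 at positions 4,5,6,9,12,14,16.

7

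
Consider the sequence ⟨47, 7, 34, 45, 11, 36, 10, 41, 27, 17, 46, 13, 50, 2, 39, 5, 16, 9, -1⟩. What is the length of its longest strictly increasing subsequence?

6

Let dp[i] be the longest increasing subsequence ending at position i. Then dp = [1, 1, 2, 3, 2, 3, 2, 4, 3, 3, 5, 3, 6, 1, 4, 2, 4, 3, 1].
The maximum is 6; one witness is 7, 34, 36, 41, 46, 50 at positions 2,3,6,8,11,13.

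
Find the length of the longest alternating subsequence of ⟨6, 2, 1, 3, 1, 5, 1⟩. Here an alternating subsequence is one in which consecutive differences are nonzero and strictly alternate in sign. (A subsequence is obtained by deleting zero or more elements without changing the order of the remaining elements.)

6

Track the best alternating length ending on an up-step vs a down-step at each position: up/down = 1/1, 1/2, 1/2, 3/2, 1/4, 5/2, 1/6.
The maximum over both is 6; one such subsequence is 6, 2, 3, 1, 5, 1.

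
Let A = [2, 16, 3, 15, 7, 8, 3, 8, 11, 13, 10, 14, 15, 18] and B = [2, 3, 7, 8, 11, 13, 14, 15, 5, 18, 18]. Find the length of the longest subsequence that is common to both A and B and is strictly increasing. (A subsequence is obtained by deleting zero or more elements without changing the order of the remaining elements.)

For each value that appears in both, track the longest common increasing run ending there.
The best achievable length is 9; one witness is 2, 3, 7, 8, 11, 13, 14, 15, 18 (A-positions 1,3,5,6,9,10,12,13,14, B-positions 1,2,3,4,5,6,7,8,10).

9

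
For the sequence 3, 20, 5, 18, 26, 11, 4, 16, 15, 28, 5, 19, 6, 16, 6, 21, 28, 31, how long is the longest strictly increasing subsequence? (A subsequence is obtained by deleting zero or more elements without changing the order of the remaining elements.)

8

Scanning left to right, the best length ending at each element is: 3→1, 20→2, 5→2, 18→3, 26→4, 11→3, 4→2, 16→4, 15→4, 28→5, 5→3, 19→5, 6→4, 16→5, 6→4, 21→6, 28→7, 31→8.
So the longest increasing subsequence has length 8, e.g. 3, 5, 11, 16, 19, 21, 28, 31.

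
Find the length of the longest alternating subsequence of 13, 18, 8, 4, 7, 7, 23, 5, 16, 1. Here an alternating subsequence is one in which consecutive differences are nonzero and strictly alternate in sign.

A longest alternating subsequence is 13, 18, 4, 7, 5, 16, 1 (positions 1,2,4,5,8,9,10); its 6 consecutive differences strictly alternate in sign, and length 7 is optimal.

7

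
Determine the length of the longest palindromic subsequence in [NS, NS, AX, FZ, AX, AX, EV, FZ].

Using dp[i][j] = 2 + dp[i+1][j−1] if the ends match, else max(dp[i+1][j], dp[i][j−1]):
dp[1][8] = 4. A witness is FZ AX AX FZ at positions 4,5,6,8.

4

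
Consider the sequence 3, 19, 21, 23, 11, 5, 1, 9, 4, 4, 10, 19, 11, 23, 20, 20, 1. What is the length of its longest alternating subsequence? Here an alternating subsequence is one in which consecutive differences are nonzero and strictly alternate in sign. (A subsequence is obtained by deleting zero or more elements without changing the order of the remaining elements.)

A longest alternating subsequence is 3, 19, 5, 9, 4, 19, 11, 23, 20 (positions 1,2,6,8,9,12,13,14,15); its 8 consecutive differences strictly alternate in sign, and length 9 is optimal.

9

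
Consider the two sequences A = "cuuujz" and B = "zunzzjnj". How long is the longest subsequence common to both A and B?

2

A longest common subsequence is uj (length 2); the LCS DP confirms no longer common subsequence exists.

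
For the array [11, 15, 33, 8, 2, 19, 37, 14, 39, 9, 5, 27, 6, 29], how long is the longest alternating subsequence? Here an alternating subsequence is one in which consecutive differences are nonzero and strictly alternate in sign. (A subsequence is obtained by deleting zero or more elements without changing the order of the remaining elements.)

10

Track the best alternating length ending on an up-step vs a down-step at each position: up/down = 1/1, 2/1, 2/1, 1/3, 1/3, 4/3, 4/1, 4/5, 6/1, 4/7, 4/7, 8/7, 8/9, 10/7.
The maximum over both is 10; one such subsequence is 11, 15, 8, 19, 14, 39, 9, 27, 6, 29.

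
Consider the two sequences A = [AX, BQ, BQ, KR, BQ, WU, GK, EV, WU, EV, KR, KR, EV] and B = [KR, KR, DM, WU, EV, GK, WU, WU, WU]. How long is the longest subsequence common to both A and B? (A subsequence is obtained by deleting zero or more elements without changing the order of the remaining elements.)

4

Backtracking the LCS table gives one alignment: KR (A4,B2) → WU (A6,B4) → GK (A7,B6) → WU (A9,B9).
So the longest common subsequence has length 4.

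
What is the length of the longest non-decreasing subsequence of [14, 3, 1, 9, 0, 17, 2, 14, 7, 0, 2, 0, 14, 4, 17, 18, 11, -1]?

One longest non-decreasing subsequence is 3, 9, 14, 14, 17, 18 (positions 2,4,8,13,15,16), of length 6; no longer one exists.

6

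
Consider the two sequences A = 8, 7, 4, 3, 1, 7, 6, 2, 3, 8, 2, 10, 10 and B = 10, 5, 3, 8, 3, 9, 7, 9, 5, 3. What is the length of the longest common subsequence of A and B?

Backtracking the LCS table gives one alignment: 8 (A1,B4) → 3 (A4,B5) → 7 (A6,B7) → 3 (A9,B10).
So the longest common subsequence has length 4.

4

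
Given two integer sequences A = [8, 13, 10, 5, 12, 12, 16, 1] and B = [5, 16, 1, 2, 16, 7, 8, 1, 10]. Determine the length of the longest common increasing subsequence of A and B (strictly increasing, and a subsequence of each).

2

A longest common strictly increasing subsequence is 5, 16 (length 2); it appears in order in both A and B, and no longer such subsequence exists.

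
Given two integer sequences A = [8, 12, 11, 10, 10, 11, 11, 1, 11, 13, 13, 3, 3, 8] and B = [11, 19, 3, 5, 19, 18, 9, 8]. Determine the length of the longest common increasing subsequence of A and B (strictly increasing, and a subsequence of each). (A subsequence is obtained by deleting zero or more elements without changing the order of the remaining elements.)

2

For each value that appears in both, track the longest common increasing run ending there.
The best achievable length is 2; one witness is 3, 8 (A-positions 12,14, B-positions 3,8).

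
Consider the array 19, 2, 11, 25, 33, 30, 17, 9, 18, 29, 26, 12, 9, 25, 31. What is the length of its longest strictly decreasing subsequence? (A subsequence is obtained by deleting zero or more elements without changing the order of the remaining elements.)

6

Let dp[i] be the longest decreasing subsequence ending at position i. Then dp = [1, 2, 2, 1, 1, 2, 3, 4, 3, 3, 4, 5, 6, 5, 2].
The maximum is 6; one witness is 33, 30, 29, 26, 12, 9 at positions 5,6,10,11,12,13.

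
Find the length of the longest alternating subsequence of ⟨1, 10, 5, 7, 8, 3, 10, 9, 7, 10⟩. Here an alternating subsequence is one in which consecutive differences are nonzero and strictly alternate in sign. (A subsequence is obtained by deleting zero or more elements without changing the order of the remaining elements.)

Track the best alternating length ending on an up-step vs a down-step at each position: up/down = 1/1, 2/1, 2/3, 4/3, 4/3, 2/5, 6/1, 6/7, 6/7, 8/1.
The maximum over both is 8; one such subsequence is 1, 10, 5, 7, 3, 10, 9, 10.

8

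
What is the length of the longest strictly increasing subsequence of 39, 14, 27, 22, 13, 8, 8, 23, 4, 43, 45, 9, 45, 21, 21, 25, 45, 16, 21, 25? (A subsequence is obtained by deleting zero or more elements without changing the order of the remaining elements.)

5

Let dp[i] be the longest increasing subsequence ending at position i. Then dp = [1, 1, 2, 2, 1, 1, 1, 3, 1, 4, 5, 2, 5, 3, 3, 4, 5, 3, 4, 5].
The maximum is 5; one witness is 14, 22, 23, 43, 45 at positions 2,4,8,10,11.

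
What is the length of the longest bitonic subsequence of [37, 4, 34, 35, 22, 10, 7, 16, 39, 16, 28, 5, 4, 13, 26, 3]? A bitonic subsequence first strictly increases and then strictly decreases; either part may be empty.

One longest bitonic subsequence is 4, 34, 35, 22, 10, 7, 5, 4, 3 (positions 2,3,4,5,6,7,12,13,16): it rises to 35 then falls. Length 9 is optimal.

9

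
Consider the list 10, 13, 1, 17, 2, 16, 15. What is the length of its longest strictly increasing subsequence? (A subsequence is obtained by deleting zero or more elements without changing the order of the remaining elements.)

Let dp[i] be the longest increasing subsequence ending at position i. Then dp = [1, 2, 1, 3, 2, 3, 3].
The maximum is 3; one witness is 10, 13, 17 at positions 1,2,4.

3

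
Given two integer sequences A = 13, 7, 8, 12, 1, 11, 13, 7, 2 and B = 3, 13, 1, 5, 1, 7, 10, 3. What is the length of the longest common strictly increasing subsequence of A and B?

2

A longest common strictly increasing subsequence is 1, 7 (length 2); it appears in order in both A and B, and no longer such subsequence exists.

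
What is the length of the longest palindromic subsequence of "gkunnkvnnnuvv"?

7

Using dp[i][j] = 2 + dp[i+1][j−1] if the ends match, else max(dp[i+1][j], dp[i][j−1]):
dp[1][13] = 7. A witness is unnnnnu at positions 3,4,5,8,9,10,11.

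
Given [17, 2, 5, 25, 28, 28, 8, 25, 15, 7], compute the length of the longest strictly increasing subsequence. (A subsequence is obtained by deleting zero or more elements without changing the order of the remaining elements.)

Scanning left to right, the best length ending at each element is: 17→1, 2→1, 5→2, 25→3, 28→4, 28→4, 8→3, 25→4, 15→4, 7→3.
So the longest increasing subsequence has length 4, e.g. 2, 5, 25, 28.

4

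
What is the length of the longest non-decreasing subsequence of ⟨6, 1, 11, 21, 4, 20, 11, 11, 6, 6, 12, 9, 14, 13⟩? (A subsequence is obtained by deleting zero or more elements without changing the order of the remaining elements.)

Let dp[i] be the longest non-decreasing subsequence ending at position i. Then dp = [1, 1, 2, 3, 2, 3, 3, 4, 3, 4, 5, 5, 6, 6].
The maximum is 6; one witness is 6, 11, 11, 11, 12, 14 at positions 1,3,7,8,11,13.

6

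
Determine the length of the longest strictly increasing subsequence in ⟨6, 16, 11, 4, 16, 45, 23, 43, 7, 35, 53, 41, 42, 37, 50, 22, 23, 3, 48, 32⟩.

8

Let dp[i] be the longest increasing subsequence ending at position i. Then dp = [1, 2, 2, 1, 3, 4, 4, 5, 2, 5, 6, 6, 7, 6, 8, 4, 5, 1, 8, 6].
The maximum is 8; one witness is 6, 11, 16, 23, 35, 41, 42, 50 at positions 1,3,5,7,10,12,13,15.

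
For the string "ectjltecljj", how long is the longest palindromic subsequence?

5

Using dp[i][j] = 2 + dp[i+1][j−1] if the ends match, else max(dp[i+1][j], dp[i][j−1]):
dp[1][11] = 5. A witness is jlclj at positions 4,5,8,9,11.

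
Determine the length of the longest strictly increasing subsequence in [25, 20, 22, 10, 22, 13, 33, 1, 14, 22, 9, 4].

One longest increasing subsequence is 10, 13, 14, 22 (positions 4,6,9,10), of length 4; no longer one exists.

4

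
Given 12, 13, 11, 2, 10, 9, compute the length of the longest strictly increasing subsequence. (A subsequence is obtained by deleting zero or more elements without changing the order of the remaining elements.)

2

Let dp[i] be the longest increasing subsequence ending at position i. Then dp = [1, 2, 1, 1, 2, 2].
The maximum is 2; one witness is 12, 13 at positions 1,2.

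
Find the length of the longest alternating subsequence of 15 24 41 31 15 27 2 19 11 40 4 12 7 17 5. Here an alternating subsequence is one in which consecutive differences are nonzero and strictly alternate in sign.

13

Track the best alternating length ending on an up-step vs a down-step at each position: up/down = 1/1, 2/1, 2/1, 2/3, 1/3, 4/3, 1/5, 6/5, 6/7, 8/3, 6/9, 10/9, 10/11, 12/9, 10/13.
The maximum over both is 13; one such subsequence is 15, 24, 15, 27, 2, 19, 11, 40, 4, 12, 7, 17, 5.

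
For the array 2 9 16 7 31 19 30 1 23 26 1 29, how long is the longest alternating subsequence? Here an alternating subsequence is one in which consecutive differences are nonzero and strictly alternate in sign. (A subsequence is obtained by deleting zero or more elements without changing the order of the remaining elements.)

10

Track the best alternating length ending on an up-step vs a down-step at each position: up/down = 1/1, 2/1, 2/1, 2/3, 4/1, 4/5, 6/5, 1/7, 8/7, 8/7, 1/9, 10/7.
The maximum over both is 10; one such subsequence is 2, 9, 7, 31, 19, 30, 1, 23, 1, 29.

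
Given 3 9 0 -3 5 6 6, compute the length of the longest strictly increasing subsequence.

3

Scanning left to right, the best length ending at each element is: 3→1, 9→2, 0→1, -3→1, 5→2, 6→3, 6→3.
So the longest increasing subsequence has length 3, e.g. 3, 5, 6.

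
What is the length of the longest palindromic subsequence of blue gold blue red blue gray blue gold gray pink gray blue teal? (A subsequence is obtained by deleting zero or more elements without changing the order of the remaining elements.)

One longest palindromic subsequence is blue gold blue gray blue gold blue (positions 1,2,3,6,7,8,12); it reads the same forward and backward, and the interval DP gives dp[1][13] = 7.

7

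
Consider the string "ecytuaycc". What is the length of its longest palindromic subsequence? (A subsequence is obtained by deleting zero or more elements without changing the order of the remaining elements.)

5

One longest palindromic subsequence is cyayc (positions 2,3,6,7,9); it reads the same forward and backward, and the interval DP gives dp[1][9] = 5.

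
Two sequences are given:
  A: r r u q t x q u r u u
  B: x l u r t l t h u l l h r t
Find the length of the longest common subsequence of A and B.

Backtracking the LCS table gives one alignment: r (A1,B4) → t (A5,B7) → u (A8,B9) → r (A9,B13).
So the longest common subsequence has length 4.

4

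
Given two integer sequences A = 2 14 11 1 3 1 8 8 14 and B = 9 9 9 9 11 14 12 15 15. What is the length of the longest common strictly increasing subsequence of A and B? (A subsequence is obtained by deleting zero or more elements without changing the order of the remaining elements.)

For each value that appears in both, track the longest common increasing run ending there.
The best achievable length is 2; one witness is 11, 14 (A-positions 3,9, B-positions 5,6).

2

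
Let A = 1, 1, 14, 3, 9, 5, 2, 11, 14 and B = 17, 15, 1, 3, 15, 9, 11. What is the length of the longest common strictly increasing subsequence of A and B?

For each value that appears in both, track the longest common increasing run ending there.
The best achievable length is 4; one witness is 1, 3, 9, 11 (A-positions 1,4,5,8, B-positions 3,4,6,7).

4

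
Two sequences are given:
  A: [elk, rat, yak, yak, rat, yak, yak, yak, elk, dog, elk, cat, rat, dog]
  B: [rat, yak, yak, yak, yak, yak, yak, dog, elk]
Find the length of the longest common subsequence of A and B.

8

Backtracking the LCS table gives one alignment: rat (A2,B1) → yak (A3,B3) → yak (A4,B4) → yak (A6,B5) → yak (A7,B6) → yak (A8,B7) → dog (A10,B8) → elk (A11,B9).
So the longest common subsequence has length 8.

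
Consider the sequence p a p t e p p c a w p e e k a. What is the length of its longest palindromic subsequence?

7

One longest palindromic subsequence is aepwpea (positions 2,5,7,10,11,13,15); it reads the same forward and backward, and the interval DP gives dp[1][15] = 7.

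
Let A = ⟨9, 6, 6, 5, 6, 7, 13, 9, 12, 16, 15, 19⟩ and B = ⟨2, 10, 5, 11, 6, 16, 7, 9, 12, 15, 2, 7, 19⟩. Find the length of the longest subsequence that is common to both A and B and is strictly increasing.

7

For each value that appears in both, track the longest common increasing run ending there.
The best achievable length is 7; one witness is 5, 6, 7, 9, 12, 15, 19 (A-positions 4,5,6,8,9,11,12, B-positions 3,5,7,8,9,10,13).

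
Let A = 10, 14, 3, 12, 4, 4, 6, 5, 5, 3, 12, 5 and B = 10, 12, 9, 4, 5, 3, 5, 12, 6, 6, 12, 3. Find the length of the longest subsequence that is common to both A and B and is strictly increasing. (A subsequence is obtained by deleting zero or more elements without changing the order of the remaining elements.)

3

A longest common strictly increasing subsequence is 4, 5, 12 (length 3); it appears in order in both A and B, and no longer such subsequence exists.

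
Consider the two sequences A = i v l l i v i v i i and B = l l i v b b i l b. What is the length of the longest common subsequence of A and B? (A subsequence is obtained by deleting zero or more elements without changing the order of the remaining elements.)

5

A longest common subsequence is llivi (length 5); the LCS DP confirms no longer common subsequence exists.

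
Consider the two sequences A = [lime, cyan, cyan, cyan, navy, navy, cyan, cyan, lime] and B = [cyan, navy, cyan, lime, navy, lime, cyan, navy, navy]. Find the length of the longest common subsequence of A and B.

5

A longest common subsequence is cyan, cyan, cyan, navy, navy (length 5); the LCS DP confirms no longer common subsequence exists.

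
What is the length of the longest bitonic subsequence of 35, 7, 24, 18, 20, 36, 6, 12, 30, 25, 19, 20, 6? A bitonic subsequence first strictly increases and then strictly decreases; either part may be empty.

8

Let inc[i] be the LIS ending at i and dec[i] the longest strictly decreasing subsequence starting at i. inc = [1, 1, 2, 2, 3, 4, 1, 2, 4, 4, 3, 4, 1], dec = [5, 2, 4, 3, 3, 5, 1, 2, 4, 3, 2, 2, 1].
max_i inc[i]+dec[i]−1 = 8, with one witness 7, 18, 20, 36, 30, 25, 20, 6.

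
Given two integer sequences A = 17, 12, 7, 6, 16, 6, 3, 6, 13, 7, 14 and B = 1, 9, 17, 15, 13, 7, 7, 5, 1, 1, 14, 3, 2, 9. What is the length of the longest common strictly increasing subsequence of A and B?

2

For each value that appears in both, track the longest common increasing run ending there.
The best achievable length is 2; one witness is 13, 14 (A-positions 9,11, B-positions 5,11).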